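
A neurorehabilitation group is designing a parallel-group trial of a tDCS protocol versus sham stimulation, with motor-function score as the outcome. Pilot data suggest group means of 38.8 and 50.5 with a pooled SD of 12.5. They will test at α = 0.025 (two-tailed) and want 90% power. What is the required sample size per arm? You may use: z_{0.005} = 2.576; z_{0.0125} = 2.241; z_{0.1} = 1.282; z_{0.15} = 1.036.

n = 29 per group

Cohen's d = |M₁ − M₂| / SD_pooled = |38.8 − 50.5| / 12.5 = 11.7 / 12.5 = 0.936.
For two independent groups with equal n: n = 2·((z_{α/2} + z_β) / d)².
z_{α/2} + z_β = 2.241 + 1.282 = 3.523.
n = 2 × (3.523 / 0.936)² = 2 × 3.764² = 2 × 14.17 = 28.3.
Round up to the next whole participant.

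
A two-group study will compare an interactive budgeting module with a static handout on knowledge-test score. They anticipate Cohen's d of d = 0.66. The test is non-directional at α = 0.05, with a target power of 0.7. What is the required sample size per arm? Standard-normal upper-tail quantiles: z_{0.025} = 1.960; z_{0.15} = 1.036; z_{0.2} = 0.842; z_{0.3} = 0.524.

n = 29 per group

For two independent groups with equal n: n = 2·((z_{α/2} + z_β) / d)².
z_{α/2} + z_β = 1.960 + 0.524 = 2.484.
n = 2 × (2.484 / 0.66)² = 2 × 3.764² = 2 × 14.16 = 28.3.
Round up to the next whole participant.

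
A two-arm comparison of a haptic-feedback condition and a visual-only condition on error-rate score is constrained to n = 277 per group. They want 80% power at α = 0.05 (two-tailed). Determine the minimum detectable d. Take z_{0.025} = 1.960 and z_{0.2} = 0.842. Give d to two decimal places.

d_min ≈ 0.24

For two independent groups of n = 277 each: d_min = (z_{α/2} + z_β)·√(2/n).
z-sum = 1.960 + 0.842 = 2.802.
d_min = 2.802 × √(2/277) = 2.802 × 0.0850 = 0.238.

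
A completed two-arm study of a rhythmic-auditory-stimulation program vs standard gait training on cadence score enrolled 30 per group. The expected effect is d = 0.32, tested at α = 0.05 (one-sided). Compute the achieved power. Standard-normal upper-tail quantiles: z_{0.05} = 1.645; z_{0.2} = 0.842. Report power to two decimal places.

For two equal groups, power = Φ(d·√(n/2) − z_{α}).
d·√(n/2) = 0.32 × √(30/2) = 0.32 × 3.873 = 1.239.
z_β = 1.239 − 1.645 = -0.406.
Power = Φ(-0.406) = 0.343.

power ≈ 0.34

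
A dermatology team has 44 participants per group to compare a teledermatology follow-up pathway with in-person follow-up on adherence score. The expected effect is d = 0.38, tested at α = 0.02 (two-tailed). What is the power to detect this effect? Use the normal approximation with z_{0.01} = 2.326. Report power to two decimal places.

power ≈ 0.29

For two equal groups, power = Φ(d·√(n/2) − z_{α/2}).
d·√(n/2) = 0.38 × √(44/2) = 0.38 × 4.690 = 1.782.
z_β = 1.782 − 2.326 = -0.544.
Power = Φ(-0.544) = 0.293.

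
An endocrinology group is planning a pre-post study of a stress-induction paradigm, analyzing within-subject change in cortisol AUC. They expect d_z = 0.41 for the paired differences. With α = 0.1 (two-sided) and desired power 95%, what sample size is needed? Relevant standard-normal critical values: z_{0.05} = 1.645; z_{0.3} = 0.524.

For a paired (one-sample on differences) test: n = ((z_{α/2} + z_β) / d)².
z_{α/2} + z_β = 1.645 + 1.645 = 3.290.
n = (3.290 / 0.41)² = 8.024² = 64.39.
Round up.

n = 65 pairs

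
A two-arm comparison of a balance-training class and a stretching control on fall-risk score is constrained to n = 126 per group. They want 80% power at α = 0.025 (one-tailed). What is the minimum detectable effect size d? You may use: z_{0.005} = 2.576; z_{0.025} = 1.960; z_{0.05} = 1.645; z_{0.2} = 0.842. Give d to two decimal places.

d_min ≈ 0.35

For two independent groups of n = 126 each: d_min = (z_{α} + z_β)·√(2/n).
z-sum = 1.960 + 0.842 = 2.802.
d_min = 2.802 × √(2/126) = 2.802 × 0.1260 = 0.353.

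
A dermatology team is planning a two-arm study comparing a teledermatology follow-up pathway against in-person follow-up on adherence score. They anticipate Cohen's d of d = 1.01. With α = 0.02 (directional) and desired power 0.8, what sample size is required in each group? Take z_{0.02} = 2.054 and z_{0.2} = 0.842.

For two independent groups with equal n: n = 2·((z_{α} + z_β) / d)².
z_{α} + z_β = 2.054 + 0.842 = 2.896.
n = 2 × (2.896 / 1.01)² = 2 × 2.867² = 2 × 8.22 = 16.4.
Round up to the next whole participant.

n = 17 per group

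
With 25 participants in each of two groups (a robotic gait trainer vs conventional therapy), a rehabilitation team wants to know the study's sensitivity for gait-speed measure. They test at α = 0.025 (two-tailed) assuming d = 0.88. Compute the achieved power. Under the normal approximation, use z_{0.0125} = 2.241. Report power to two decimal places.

power ≈ 0.81

For two equal groups, power = Φ(d·√(n/2) − z_{α/2}).
d·√(n/2) = 0.88 × √(25/2) = 0.88 × 3.536 = 3.111.
z_β = 3.111 − 2.241 = 0.870.
Power = Φ(0.870) = 0.808.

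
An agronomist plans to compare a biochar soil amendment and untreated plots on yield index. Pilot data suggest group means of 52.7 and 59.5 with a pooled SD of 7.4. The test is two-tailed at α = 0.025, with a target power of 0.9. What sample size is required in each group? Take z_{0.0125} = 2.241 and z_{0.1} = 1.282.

Cohen's d = |M₁ − M₂| / SD_pooled = |52.7 − 59.5| / 7.4 = 6.8 / 7.4 = 0.919.
For two independent groups with equal n: n = 2·((z_{α/2} + z_β) / d)².
z_{α/2} + z_β = 2.241 + 1.282 = 3.523.
n = 2 × (3.523 / 0.919)² = 2 × 3.834² = 2 × 14.70 = 29.4.
Round up to the next whole participant.

n = 30 per group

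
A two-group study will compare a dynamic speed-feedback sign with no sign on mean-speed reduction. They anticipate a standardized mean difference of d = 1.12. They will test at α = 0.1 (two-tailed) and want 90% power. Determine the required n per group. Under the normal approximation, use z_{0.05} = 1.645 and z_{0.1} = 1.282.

n = 14 per group

For two independent groups with equal n: n = 2·((z_{α/2} + z_β) / d)².
z_{α/2} + z_β = 1.645 + 1.282 = 2.927.
n = 2 × (2.927 / 1.12)² = 2 × 2.613² = 2 × 6.83 = 13.7.
Round up to the next whole participant.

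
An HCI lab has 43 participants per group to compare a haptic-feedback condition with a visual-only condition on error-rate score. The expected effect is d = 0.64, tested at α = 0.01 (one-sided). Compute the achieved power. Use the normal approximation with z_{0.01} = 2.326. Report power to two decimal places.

power ≈ 0.74

For two equal groups, power = Φ(d·√(n/2) − z_{α}).
d·√(n/2) = 0.64 × √(43/2) = 0.64 × 4.637 = 2.968.
z_β = 2.968 − 2.326 = 0.642.
Power = Φ(0.642) = 0.739.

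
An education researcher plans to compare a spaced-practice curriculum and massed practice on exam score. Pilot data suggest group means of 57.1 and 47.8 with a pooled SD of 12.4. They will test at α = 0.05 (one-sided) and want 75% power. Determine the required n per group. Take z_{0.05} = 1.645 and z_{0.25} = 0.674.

n = 20 per group

Cohen's d = |M₁ − M₂| / SD_pooled = |57.1 − 47.8| / 12.4 = 9.3 / 12.4 = 0.750.
For two independent groups with equal n: n = 2·((z_{α} + z_β) / d)².
z_{α} + z_β = 1.645 + 0.674 = 2.319.
n = 2 × (2.319 / 0.750)² = 2 × 3.092² = 2 × 9.56 = 19.1.
Round up to the next whole participant.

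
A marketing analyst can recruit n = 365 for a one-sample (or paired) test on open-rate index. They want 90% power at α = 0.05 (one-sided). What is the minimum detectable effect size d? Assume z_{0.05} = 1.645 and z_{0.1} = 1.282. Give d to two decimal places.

For a single sample (or paired design) of n = 365: d_min = (z_{α} + z_β)/√n.
z-sum = 1.645 + 1.282 = 2.927.
d_min = 2.927 / √365 = 2.927 / 19.105 = 0.153.

d_min ≈ 0.15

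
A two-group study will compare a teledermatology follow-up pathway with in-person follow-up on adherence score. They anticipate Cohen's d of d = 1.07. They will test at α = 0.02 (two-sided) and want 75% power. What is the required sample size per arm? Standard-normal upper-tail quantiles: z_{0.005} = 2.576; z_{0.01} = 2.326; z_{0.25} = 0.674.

For two independent groups with equal n: n = 2·((z_{α/2} + z_β) / d)².
z_{α/2} + z_β = 2.326 + 0.674 = 3.000.
n = 2 × (3.000 / 1.07)² = 2 × 2.804² = 2 × 7.86 = 15.7.
Round up to the next whole participant.

n = 16 per group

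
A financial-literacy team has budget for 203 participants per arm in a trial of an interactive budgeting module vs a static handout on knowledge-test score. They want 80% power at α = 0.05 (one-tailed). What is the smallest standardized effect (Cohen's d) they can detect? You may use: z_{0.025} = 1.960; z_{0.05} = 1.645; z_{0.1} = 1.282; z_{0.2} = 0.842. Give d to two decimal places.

For two independent groups of n = 203 each: d_min = (z_{α} + z_β)·√(2/n).
z-sum = 1.645 + 0.842 = 2.487.
d_min = 2.487 × √(2/203) = 2.487 × 0.0993 = 0.247.

d_min ≈ 0.25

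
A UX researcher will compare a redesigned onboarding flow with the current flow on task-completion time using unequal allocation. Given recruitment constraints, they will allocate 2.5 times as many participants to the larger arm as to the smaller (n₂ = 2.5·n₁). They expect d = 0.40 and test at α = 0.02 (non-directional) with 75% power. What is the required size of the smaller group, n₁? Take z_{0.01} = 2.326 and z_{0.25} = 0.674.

With allocation ratio k = n₂/n₁ = 2.5, Var(x̄₁−x̄₂) = σ²(1/n₁ + 1/(k·n₁)) = σ²·(k+1)/(k·n₁).
So n₁ = (1 + 1/k)·((z_{α/2} + z_β)/d)² = 1.400 × (3.000/0.40)².
n₁ = 1.400 × 56.25 = 78.8.
Round up: n₁ = 79, giving n₂ = ⌈2.5 × 79⌉ = ⌈197.5⌉ = 198.

n₁ = 79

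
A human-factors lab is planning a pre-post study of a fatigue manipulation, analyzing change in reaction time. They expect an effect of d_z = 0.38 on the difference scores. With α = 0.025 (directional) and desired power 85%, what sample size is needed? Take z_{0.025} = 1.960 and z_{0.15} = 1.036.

For a paired (one-sample on differences) test: n = ((z_{α} + z_β) / d)².
z_{α} + z_β = 1.960 + 1.036 = 2.996.
n = (2.996 / 0.38)² = 7.884² = 62.16.
Round up.

n = 63 pairs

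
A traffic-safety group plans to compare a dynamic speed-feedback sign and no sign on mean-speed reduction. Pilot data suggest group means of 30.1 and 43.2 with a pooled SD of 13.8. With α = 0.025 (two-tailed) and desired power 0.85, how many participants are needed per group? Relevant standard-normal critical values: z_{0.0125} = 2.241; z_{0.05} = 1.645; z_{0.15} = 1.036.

Cohen's d = |M₁ − M₂| / SD_pooled = |30.1 − 43.2| / 13.8 = 13.1 / 13.8 = 0.949.
For two independent groups with equal n: n = 2·((z_{α/2} + z_β) / d)².
z_{α/2} + z_β = 2.241 + 1.036 = 3.277.
n = 2 × (3.277 / 0.949)² = 2 × 3.453² = 2 × 11.92 = 23.8.
Round up to the next whole participant.

n = 24 per group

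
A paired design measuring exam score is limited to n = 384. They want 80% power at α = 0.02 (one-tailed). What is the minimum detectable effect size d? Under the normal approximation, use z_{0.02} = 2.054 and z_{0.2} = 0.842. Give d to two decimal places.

For a single sample (or paired design) of n = 384: d_min = (z_{α} + z_β)/√n.
z-sum = 2.054 + 0.842 = 2.896.
d_min = 2.896 / √384 = 2.896 / 19.596 = 0.148.

d_min ≈ 0.15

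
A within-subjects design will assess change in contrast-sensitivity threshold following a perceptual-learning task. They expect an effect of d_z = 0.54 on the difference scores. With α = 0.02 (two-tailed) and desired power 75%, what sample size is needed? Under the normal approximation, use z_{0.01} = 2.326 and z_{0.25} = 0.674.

n = 31 pairs

For a paired (one-sample on differences) test: n = ((z_{α/2} + z_β) / d)².
z_{α/2} + z_β = 2.326 + 0.674 = 3.000.
n = (3.000 / 0.54)² = 5.556² = 30.86.
Round up.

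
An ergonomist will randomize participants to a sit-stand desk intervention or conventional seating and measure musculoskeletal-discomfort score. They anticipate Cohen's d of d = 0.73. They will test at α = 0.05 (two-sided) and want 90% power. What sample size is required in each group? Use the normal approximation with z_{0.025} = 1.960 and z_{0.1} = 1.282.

n = 40 per group

For two independent groups with equal n: n = 2·((z_{α/2} + z_β) / d)².
z_{α/2} + z_β = 1.960 + 1.282 = 3.242.
n = 2 × (3.242 / 0.73)² = 2 × 4.441² = 2 × 19.72 = 39.4.
Round up to the next whole participant.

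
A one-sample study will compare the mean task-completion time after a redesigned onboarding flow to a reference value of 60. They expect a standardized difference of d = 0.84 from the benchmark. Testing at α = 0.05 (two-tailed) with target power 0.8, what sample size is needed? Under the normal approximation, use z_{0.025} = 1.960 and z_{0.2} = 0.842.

n = 12

For a one-sample test: n = ((z_{α/2} + z_β) / d)².
z_{α/2} + z_β = 1.960 + 0.842 = 2.802.
n = (2.802 / 0.84)² = 3.336² = 11.13.
Round up.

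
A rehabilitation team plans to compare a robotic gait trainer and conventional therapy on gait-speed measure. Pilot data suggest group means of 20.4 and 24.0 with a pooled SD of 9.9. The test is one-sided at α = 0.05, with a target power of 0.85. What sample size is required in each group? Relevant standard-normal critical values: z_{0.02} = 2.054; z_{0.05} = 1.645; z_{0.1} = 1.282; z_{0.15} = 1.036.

Cohen's d = |M₁ − M₂| / SD_pooled = |20.4 − 24.0| / 9.9 = 3.6 / 9.9 = 0.364.
For two independent groups with equal n: n = 2·((z_{α} + z_β) / d)².
z_{α} + z_β = 1.645 + 1.036 = 2.681.
n = 2 × (2.681 / 0.364)² = 2 × 7.365² = 2 × 54.25 = 108.5.
Round up to the next whole participant.

n = 109 per group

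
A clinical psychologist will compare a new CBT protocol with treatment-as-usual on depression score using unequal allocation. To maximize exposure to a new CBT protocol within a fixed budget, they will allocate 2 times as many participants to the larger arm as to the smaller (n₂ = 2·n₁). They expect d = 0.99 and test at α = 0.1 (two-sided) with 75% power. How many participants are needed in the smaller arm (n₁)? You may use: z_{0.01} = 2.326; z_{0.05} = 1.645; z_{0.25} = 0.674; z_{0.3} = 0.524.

With allocation ratio k = n₂/n₁ = 2, Var(x̄₁−x̄₂) = σ²(1/n₁ + 1/(k·n₁)) = σ²·(k+1)/(k·n₁).
So n₁ = (1 + 1/k)·((z_{α/2} + z_β)/d)² = 1.500 × (2.319/0.99)².
n₁ = 1.500 × 5.49 = 8.2.
Round up: n₁ = 9, giving n₂ = 2 × 9 = 18.

n₁ = 9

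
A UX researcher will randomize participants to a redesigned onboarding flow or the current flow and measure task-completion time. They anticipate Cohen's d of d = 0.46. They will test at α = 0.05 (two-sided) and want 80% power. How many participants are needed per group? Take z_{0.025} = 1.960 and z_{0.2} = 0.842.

For two independent groups with equal n: n = 2·((z_{α/2} + z_β) / d)².
z_{α/2} + z_β = 1.960 + 0.842 = 2.802.
n = 2 × (2.802 / 0.46)² = 2 × 6.091² = 2 × 37.10 = 74.2.
Round up to the next whole participant.

n = 75 per group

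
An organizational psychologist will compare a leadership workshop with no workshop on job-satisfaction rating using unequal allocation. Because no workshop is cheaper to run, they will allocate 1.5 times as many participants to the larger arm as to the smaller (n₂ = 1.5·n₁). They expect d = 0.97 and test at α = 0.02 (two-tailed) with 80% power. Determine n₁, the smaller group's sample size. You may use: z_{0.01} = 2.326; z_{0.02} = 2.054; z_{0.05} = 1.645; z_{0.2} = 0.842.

n₁ = 18

With allocation ratio k = n₂/n₁ = 1.5, Var(x̄₁−x̄₂) = σ²(1/n₁ + 1/(k·n₁)) = σ²·(k+1)/(k·n₁).
So n₁ = (1 + 1/k)·((z_{α/2} + z_β)/d)² = 1.667 × (3.168/0.97)².
n₁ = 1.667 × 10.67 = 17.8.
Round up: n₁ = 18, giving n₂ = 1.5 × 18 = 27.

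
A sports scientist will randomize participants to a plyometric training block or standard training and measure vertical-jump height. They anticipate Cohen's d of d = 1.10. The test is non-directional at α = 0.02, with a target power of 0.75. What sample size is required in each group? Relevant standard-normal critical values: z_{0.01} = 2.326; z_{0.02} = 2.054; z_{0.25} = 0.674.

For two independent groups with equal n: n = 2·((z_{α/2} + z_β) / d)².
z_{α/2} + z_β = 2.326 + 0.674 = 3.000.
n = 2 × (3.000 / 1.10)² = 2 × 2.727² = 2 × 7.44 = 14.9.
Round up to the next whole participant.

n = 15 per group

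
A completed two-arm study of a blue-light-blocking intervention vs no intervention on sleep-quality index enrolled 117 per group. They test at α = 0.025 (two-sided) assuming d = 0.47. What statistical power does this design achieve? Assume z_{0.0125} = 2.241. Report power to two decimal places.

For two equal groups, power = Φ(d·√(n/2) − z_{α/2}).
d·√(n/2) = 0.47 × √(117/2) = 0.47 × 7.649 = 3.595.
z_β = 3.595 − 2.241 = 1.354.
Power = Φ(1.354) = 0.912.

power ≈ 0.91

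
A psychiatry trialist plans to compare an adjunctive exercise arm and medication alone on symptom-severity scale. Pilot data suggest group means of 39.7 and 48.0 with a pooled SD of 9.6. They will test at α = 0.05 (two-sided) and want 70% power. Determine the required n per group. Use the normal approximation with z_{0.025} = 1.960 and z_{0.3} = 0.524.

Cohen's d = |M₁ − M₂| / SD_pooled = |39.7 − 48.0| / 9.6 = 8.3 / 9.6 = 0.865.
For two independent groups with equal n: n = 2·((z_{α/2} + z_β) / d)².
z_{α/2} + z_β = 1.960 + 0.524 = 2.484.
n = 2 × (2.484 / 0.865)² = 2 × 2.872² = 2 × 8.25 = 16.5.
Round up to the next whole participant.

n = 17 per group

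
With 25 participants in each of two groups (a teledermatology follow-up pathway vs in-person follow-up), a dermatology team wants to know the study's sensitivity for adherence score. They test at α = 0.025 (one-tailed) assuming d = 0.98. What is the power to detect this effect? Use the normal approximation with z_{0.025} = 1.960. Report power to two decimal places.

For two equal groups, power = Φ(d·√(n/2) − z_{α}).
d·√(n/2) = 0.98 × √(25/2) = 0.98 × 3.536 = 3.465.
z_β = 3.465 − 1.960 = 1.505.
Power = Φ(1.505) = 0.934.

power ≈ 0.93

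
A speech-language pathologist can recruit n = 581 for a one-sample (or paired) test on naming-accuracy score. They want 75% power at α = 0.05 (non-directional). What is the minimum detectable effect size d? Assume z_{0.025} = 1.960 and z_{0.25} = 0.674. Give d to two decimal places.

For a single sample (or paired design) of n = 581: d_min = (z_{α/2} + z_β)/√n.
z-sum = 1.960 + 0.674 = 2.634.
d_min = 2.634 / √581 = 2.634 / 24.104 = 0.109.

d_min ≈ 0.11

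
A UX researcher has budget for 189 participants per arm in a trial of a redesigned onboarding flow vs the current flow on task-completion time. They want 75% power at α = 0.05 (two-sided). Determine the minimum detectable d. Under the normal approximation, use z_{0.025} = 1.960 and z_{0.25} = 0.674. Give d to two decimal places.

For two independent groups of n = 189 each: d_min = (z_{α/2} + z_β)·√(2/n).
z-sum = 1.960 + 0.674 = 2.634.
d_min = 2.634 × √(2/189) = 2.634 × 0.1029 = 0.271.

d_min ≈ 0.27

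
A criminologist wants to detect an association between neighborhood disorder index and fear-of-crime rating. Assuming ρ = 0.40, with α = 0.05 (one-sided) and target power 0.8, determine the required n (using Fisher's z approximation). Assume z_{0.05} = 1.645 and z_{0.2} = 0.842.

Fisher's z: C = ½·ln((1+r)/(1−r)) = ½·ln(2.3333) = 0.4236.
n = ((z_{α} + z_β)/C)² + 3.
(1.645 + 0.842) / 0.4236 = 2.487 / 0.4236 = 5.871.
n = 5.871² + 3 = 34.47 + 3 = 37.5.
Round up.

n = 38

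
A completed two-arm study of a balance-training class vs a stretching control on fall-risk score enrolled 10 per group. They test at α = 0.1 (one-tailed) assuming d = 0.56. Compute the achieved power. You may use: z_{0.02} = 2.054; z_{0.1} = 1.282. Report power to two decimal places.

power ≈ 0.49

For two equal groups, power = Φ(d·√(n/2) − z_{α}).
d·√(n/2) = 0.56 × √(10/2) = 0.56 × 2.236 = 1.252.
z_β = 1.252 − 1.282 = -0.030.
Power = Φ(-0.030) = 0.488.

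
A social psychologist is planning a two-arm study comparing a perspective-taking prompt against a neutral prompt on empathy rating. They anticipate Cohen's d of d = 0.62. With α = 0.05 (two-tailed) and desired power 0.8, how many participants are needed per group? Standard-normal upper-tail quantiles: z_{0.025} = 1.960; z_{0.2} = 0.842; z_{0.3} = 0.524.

For two independent groups with equal n: n = 2·((z_{α/2} + z_β) / d)².
z_{α/2} + z_β = 1.960 + 0.842 = 2.802.
n = 2 × (2.802 / 0.62)² = 2 × 4.519² = 2 × 20.42 = 40.8.
Round up to the next whole participant.

n = 41 per group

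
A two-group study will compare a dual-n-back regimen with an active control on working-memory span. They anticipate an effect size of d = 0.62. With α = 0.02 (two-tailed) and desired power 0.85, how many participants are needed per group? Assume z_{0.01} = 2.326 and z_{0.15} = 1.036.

n = 59 per group

For two independent groups with equal n: n = 2·((z_{α/2} + z_β) / d)².
z_{α/2} + z_β = 2.326 + 1.036 = 3.362.
n = 2 × (3.362 / 0.62)² = 2 × 5.423² = 2 × 29.40 = 58.8.
Round up to the next whole participant.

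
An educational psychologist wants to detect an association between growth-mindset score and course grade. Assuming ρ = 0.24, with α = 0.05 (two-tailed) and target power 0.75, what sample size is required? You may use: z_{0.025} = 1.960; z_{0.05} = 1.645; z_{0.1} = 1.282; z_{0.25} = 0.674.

n = 119

Fisher's z: C = ½·ln((1+r)/(1−r)) = ½·ln(1.6316) = 0.2448.
n = ((z_{α/2} + z_β)/C)² + 3.
(1.960 + 0.674) / 0.2448 = 2.634 / 0.2448 = 10.760.
n = 10.760² + 3 = 115.77 + 3 = 118.8.
Round up.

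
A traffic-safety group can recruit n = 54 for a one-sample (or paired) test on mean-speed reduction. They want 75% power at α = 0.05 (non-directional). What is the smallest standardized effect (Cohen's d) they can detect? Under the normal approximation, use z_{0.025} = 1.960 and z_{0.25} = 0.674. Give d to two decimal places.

For a single sample (or paired design) of n = 54: d_min = (z_{α/2} + z_β)/√n.
z-sum = 1.960 + 0.674 = 2.634.
d_min = 2.634 / √54 = 2.634 / 7.348 = 0.358.

d_min ≈ 0.36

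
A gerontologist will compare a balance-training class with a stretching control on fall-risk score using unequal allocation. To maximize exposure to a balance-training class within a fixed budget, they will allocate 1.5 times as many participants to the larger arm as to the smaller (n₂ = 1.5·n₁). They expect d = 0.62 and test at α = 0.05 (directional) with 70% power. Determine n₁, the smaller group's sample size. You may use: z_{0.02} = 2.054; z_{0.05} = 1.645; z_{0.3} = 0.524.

n₁ = 21

With allocation ratio k = n₂/n₁ = 1.5, Var(x̄₁−x̄₂) = σ²(1/n₁ + 1/(k·n₁)) = σ²·(k+1)/(k·n₁).
So n₁ = (1 + 1/k)·((z_{α} + z_β)/d)² = 1.667 × (2.169/0.62)².
n₁ = 1.667 × 12.24 = 20.4.
Round up: n₁ = 21, giving n₂ = ⌈1.5 × 21⌉ = ⌈31.5⌉ = 32.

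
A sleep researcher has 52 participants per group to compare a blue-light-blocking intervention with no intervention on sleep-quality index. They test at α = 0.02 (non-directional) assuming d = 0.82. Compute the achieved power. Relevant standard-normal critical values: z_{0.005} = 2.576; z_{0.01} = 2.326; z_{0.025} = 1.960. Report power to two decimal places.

power ≈ 0.97

For two equal groups, power = Φ(d·√(n/2) − z_{α/2}).
d·√(n/2) = 0.82 × √(52/2) = 0.82 × 5.099 = 4.181.
z_β = 4.181 − 2.326 = 1.855.
Power = Φ(1.855) = 0.968.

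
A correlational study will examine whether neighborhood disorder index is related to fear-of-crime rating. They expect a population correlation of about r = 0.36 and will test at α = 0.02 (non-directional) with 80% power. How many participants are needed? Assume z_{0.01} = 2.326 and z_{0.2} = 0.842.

Fisher's z: C = ½·ln((1+r)/(1−r)) = ½·ln(2.1250) = 0.3769.
n = ((z_{α/2} + z_β)/C)² + 3.
(2.326 + 0.842) / 0.3769 = 3.168 / 0.3769 = 8.405.
n = 8.405² + 3 = 70.65 + 3 = 73.7.
Round up.

n = 74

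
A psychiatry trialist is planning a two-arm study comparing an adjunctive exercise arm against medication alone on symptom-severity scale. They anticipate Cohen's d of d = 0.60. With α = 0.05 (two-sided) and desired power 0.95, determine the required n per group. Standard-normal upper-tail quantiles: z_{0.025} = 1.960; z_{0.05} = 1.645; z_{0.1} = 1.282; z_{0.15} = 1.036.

n = 73 per group

For two independent groups with equal n: n = 2·((z_{α/2} + z_β) / d)².
z_{α/2} + z_β = 1.960 + 1.645 = 3.605.
n = 2 × (3.605 / 0.60)² = 2 × 6.008² = 2 × 36.10 = 72.2.
Round up to the next whole participant.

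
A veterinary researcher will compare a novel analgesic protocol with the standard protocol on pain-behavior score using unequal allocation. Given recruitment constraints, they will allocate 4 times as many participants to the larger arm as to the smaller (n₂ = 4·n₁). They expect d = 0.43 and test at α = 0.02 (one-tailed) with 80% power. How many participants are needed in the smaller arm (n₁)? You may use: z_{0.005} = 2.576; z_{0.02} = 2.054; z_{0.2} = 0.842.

With allocation ratio k = n₂/n₁ = 4, Var(x̄₁−x̄₂) = σ²(1/n₁ + 1/(k·n₁)) = σ²·(k+1)/(k·n₁).
So n₁ = (1 + 1/k)·((z_{α} + z_β)/d)² = 1.250 × (2.896/0.43)².
n₁ = 1.250 × 45.36 = 56.7.
Round up: n₁ = 57, giving n₂ = 4 × 57 = 228.

n₁ = 57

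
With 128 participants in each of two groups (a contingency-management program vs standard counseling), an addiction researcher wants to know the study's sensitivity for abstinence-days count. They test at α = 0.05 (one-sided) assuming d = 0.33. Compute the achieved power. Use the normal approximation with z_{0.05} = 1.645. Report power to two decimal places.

power ≈ 0.84

For two equal groups, power = Φ(d·√(n/2) − z_{α}).
d·√(n/2) = 0.33 × √(128/2) = 0.33 × 8.000 = 2.640.
z_β = 2.640 − 1.645 = 0.995.
Power = Φ(0.995) = 0.840.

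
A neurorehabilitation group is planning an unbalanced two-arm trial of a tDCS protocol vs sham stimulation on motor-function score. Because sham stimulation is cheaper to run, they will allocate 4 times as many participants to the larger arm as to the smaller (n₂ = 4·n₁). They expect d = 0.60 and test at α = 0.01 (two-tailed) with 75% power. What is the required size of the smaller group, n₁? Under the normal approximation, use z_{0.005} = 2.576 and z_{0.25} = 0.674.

With allocation ratio k = n₂/n₁ = 4, Var(x̄₁−x̄₂) = σ²(1/n₁ + 1/(k·n₁)) = σ²·(k+1)/(k·n₁).
So n₁ = (1 + 1/k)·((z_{α/2} + z_β)/d)² = 1.250 × (3.250/0.60)².
n₁ = 1.250 × 29.34 = 36.7.
Round up: n₁ = 37, giving n₂ = 4 × 37 = 148.

n₁ = 37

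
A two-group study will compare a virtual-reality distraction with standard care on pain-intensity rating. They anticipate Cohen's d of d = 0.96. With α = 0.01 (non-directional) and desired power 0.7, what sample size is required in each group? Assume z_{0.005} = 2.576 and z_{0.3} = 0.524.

n = 21 per group

For two independent groups with equal n: n = 2·((z_{α/2} + z_β) / d)².
z_{α/2} + z_β = 2.576 + 0.524 = 3.100.
n = 2 × (3.100 / 0.96)² = 2 × 3.229² = 2 × 10.43 = 20.9.
Round up to the next whole participant.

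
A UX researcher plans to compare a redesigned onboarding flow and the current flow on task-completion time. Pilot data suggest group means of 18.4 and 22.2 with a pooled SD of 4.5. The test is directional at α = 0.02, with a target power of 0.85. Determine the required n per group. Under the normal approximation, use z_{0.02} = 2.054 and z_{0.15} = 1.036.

n = 27 per group

Cohen's d = |M₁ − M₂| / SD_pooled = |18.4 − 22.2| / 4.5 = 3.8 / 4.5 = 0.844.
For two independent groups with equal n: n = 2·((z_{α} + z_β) / d)².
z_{α} + z_β = 2.054 + 1.036 = 3.090.
n = 2 × (3.090 / 0.844)² = 2 × 3.661² = 2 × 13.40 = 26.8.
Round up to the next whole participant.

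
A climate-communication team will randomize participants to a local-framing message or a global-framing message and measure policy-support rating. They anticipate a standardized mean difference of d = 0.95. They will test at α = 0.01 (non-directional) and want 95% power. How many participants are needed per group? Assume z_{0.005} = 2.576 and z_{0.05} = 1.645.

n = 40 per group

For two independent groups with equal n: n = 2·((z_{α/2} + z_β) / d)².
z_{α/2} + z_β = 2.576 + 1.645 = 4.221.
n = 2 × (4.221 / 0.95)² = 2 × 4.443² = 2 × 19.74 = 39.5.
Round up to the next whole participant.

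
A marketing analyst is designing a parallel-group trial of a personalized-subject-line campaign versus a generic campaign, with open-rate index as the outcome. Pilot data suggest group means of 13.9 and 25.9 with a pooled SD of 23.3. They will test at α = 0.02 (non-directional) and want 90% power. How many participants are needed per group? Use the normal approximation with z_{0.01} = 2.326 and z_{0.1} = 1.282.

Cohen's d = |M₁ − M₂| / SD_pooled = |13.9 − 25.9| / 23.3 = 12.0 / 23.3 = 0.515.
For two independent groups with equal n: n = 2·((z_{α/2} + z_β) / d)².
z_{α/2} + z_β = 2.326 + 1.282 = 3.608.
n = 2 × (3.608 / 0.515)² = 2 × 7.006² = 2 × 49.08 = 98.2.
Round up to the next whole participant.

n = 99 per group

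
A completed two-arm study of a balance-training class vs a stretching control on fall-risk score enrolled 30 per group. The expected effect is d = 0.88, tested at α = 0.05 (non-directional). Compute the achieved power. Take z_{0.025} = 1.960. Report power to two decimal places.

power ≈ 0.93

For two equal groups, power = Φ(d·√(n/2) − z_{α/2}).
d·√(n/2) = 0.88 × √(30/2) = 0.88 × 3.873 = 3.408.
z_β = 3.408 − 1.960 = 1.448.
Power = Φ(1.448) = 0.926.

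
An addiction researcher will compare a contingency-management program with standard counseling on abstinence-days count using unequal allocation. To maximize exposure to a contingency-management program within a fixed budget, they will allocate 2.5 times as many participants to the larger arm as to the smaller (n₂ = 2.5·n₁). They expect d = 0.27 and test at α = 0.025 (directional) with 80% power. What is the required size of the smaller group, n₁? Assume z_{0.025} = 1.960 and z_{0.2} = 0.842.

With allocation ratio k = n₂/n₁ = 2.5, Var(x̄₁−x̄₂) = σ²(1/n₁ + 1/(k·n₁)) = σ²·(k+1)/(k·n₁).
So n₁ = (1 + 1/k)·((z_{α} + z_β)/d)² = 1.400 × (2.802/0.27)².
n₁ = 1.400 × 107.70 = 150.8.
Round up: n₁ = 151, giving n₂ = ⌈2.5 × 151⌉ = ⌈377.5⌉ = 378.

n₁ = 151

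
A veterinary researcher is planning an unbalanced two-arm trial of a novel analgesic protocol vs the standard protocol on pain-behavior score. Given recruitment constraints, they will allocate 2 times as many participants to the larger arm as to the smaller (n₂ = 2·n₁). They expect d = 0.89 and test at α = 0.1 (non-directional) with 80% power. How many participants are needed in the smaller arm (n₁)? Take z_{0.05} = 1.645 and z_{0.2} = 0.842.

n₁ = 12

With allocation ratio k = n₂/n₁ = 2, Var(x̄₁−x̄₂) = σ²(1/n₁ + 1/(k·n₁)) = σ²·(k+1)/(k·n₁).
So n₁ = (1 + 1/k)·((z_{α/2} + z_β)/d)² = 1.500 × (2.487/0.89)².
n₁ = 1.500 × 7.81 = 11.7.
Round up: n₁ = 12, giving n₂ = 2 × 12 = 24.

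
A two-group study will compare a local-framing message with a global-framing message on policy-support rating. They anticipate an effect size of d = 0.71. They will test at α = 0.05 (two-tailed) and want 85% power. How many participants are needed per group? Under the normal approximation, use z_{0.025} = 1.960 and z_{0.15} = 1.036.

n = 36 per group

For two independent groups with equal n: n = 2·((z_{α/2} + z_β) / d)².
z_{α/2} + z_β = 1.960 + 1.036 = 2.996.
n = 2 × (2.996 / 0.71)² = 2 × 4.220² = 2 × 17.81 = 35.6.
Round up to the next whole participant.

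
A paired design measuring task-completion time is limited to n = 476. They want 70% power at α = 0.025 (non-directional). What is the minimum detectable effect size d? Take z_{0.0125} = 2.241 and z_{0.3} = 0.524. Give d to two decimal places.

d_min ≈ 0.13

For a single sample (or paired design) of n = 476: d_min = (z_{α/2} + z_β)/√n.
z-sum = 2.241 + 0.524 = 2.765.
d_min = 2.765 / √476 = 2.765 / 21.817 = 0.127.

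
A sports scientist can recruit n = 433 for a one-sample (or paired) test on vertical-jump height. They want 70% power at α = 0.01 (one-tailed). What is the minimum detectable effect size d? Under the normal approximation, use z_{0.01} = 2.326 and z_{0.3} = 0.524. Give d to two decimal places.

d_min ≈ 0.14

For a single sample (or paired design) of n = 433: d_min = (z_{α} + z_β)/√n.
z-sum = 2.326 + 0.524 = 2.850.
d_min = 2.850 / √433 = 2.850 / 20.809 = 0.137.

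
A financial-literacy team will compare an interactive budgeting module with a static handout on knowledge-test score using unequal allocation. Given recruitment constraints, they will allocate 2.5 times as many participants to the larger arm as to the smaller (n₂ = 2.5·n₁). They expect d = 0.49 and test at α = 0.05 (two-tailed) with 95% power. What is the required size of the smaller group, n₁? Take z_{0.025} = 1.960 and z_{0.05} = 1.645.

With allocation ratio k = n₂/n₁ = 2.5, Var(x̄₁−x̄₂) = σ²(1/n₁ + 1/(k·n₁)) = σ²·(k+1)/(k·n₁).
So n₁ = (1 + 1/k)·((z_{α/2} + z_β)/d)² = 1.400 × (3.605/0.49)².
n₁ = 1.400 × 54.13 = 75.8.
Round up: n₁ = 76, giving n₂ = 2.5 × 76 = 190.

n₁ = 76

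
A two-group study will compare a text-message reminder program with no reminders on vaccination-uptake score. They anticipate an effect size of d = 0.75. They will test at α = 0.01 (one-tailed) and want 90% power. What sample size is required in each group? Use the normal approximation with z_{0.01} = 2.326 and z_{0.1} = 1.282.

For two independent groups with equal n: n = 2·((z_{α} + z_β) / d)².
z_{α} + z_β = 2.326 + 1.282 = 3.608.
n = 2 × (3.608 / 0.75)² = 2 × 4.811² = 2 × 23.14 = 46.3.
Round up to the next whole participant.

n = 47 per group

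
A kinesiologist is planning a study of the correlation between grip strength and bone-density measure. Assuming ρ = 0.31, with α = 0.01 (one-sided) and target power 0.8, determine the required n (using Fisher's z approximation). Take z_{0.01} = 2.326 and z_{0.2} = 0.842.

n = 101

Fisher's z: C = ½·ln((1+r)/(1−r)) = ½·ln(1.8986) = 0.3205.
n = ((z_{α} + z_β)/C)² + 3.
(2.326 + 0.842) / 0.3205 = 3.168 / 0.3205 = 9.885.
n = 9.885² + 3 = 97.70 + 3 = 100.7.
Round up.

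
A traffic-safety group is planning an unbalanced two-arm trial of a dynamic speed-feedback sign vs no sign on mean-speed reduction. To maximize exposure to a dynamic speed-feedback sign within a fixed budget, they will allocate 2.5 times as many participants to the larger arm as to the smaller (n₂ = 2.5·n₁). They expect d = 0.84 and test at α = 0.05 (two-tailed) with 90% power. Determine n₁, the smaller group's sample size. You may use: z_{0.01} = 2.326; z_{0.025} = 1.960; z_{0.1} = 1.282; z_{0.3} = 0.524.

n₁ = 21

With allocation ratio k = n₂/n₁ = 2.5, Var(x̄₁−x̄₂) = σ²(1/n₁ + 1/(k·n₁)) = σ²·(k+1)/(k·n₁).
So n₁ = (1 + 1/k)·((z_{α/2} + z_β)/d)² = 1.400 × (3.242/0.84)².
n₁ = 1.400 × 14.90 = 20.9.
Round up: n₁ = 21, giving n₂ = ⌈2.5 × 21⌉ = ⌈52.5⌉ = 53.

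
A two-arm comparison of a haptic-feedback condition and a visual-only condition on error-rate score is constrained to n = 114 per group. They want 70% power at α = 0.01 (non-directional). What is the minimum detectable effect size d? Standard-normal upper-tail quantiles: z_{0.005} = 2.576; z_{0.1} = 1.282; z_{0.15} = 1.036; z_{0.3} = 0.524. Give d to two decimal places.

For two independent groups of n = 114 each: d_min = (z_{α/2} + z_β)·√(2/n).
z-sum = 2.576 + 0.524 = 3.100.
d_min = 3.100 × √(2/114) = 3.100 × 0.1325 = 0.411.

d_min ≈ 0.41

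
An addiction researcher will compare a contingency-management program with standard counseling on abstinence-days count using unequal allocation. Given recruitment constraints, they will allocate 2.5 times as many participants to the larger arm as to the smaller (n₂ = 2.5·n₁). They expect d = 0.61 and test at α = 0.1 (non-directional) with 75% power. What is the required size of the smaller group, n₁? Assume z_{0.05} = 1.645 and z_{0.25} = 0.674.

With allocation ratio k = n₂/n₁ = 2.5, Var(x̄₁−x̄₂) = σ²(1/n₁ + 1/(k·n₁)) = σ²·(k+1)/(k·n₁).
So n₁ = (1 + 1/k)·((z_{α/2} + z_β)/d)² = 1.400 × (2.319/0.61)².
n₁ = 1.400 × 14.45 = 20.2.
Round up: n₁ = 21, giving n₂ = ⌈2.5 × 21⌉ = ⌈52.5⌉ = 53.

n₁ = 21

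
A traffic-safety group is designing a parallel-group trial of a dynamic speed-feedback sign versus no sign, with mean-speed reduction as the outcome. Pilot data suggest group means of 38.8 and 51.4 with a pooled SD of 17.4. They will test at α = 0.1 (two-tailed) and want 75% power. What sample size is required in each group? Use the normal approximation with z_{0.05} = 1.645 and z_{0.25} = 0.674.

Cohen's d = |M₁ − M₂| / SD_pooled = |38.8 − 51.4| / 17.4 = 12.6 / 17.4 = 0.724.
For two independent groups with equal n: n = 2·((z_{α/2} + z_β) / d)².
z_{α/2} + z_β = 1.645 + 0.674 = 2.319.
n = 2 × (2.319 / 0.724)² = 2 × 3.203² = 2 × 10.26 = 20.5.
Round up to the next whole participant.

n = 21 per group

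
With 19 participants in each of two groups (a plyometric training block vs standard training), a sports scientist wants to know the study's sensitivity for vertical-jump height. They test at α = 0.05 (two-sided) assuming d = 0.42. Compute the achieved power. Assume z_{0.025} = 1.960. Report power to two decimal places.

For two equal groups, power = Φ(d·√(n/2) − z_{α/2}).
d·√(n/2) = 0.42 × √(19/2) = 0.42 × 3.082 = 1.295.
z_β = 1.295 − 1.960 = -0.665.
Power = Φ(-0.665) = 0.253.

power ≈ 0.25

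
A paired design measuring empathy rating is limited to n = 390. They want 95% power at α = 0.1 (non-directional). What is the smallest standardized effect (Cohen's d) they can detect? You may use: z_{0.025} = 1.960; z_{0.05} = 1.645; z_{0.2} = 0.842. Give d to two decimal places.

d_min ≈ 0.17

For a single sample (or paired design) of n = 390: d_min = (z_{α/2} + z_β)/√n.
z-sum = 1.645 + 1.645 = 3.290.
d_min = 3.290 / √390 = 3.290 / 19.748 = 0.167.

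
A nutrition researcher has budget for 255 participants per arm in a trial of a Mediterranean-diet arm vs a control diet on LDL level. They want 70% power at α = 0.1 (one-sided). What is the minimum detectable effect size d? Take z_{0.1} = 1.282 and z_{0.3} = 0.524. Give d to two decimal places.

d_min ≈ 0.16

For two independent groups of n = 255 each: d_min = (z_{α} + z_β)·√(2/n).
z-sum = 1.282 + 0.524 = 1.806.
d_min = 1.806 × √(2/255) = 1.806 × 0.0886 = 0.160.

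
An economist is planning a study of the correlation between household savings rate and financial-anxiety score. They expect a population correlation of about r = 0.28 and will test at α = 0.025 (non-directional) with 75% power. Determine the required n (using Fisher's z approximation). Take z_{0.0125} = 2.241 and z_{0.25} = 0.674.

n = 106

Fisher's z: C = ½·ln((1+r)/(1−r)) = ½·ln(1.7778) = 0.2877.
n = ((z_{α/2} + z_β)/C)² + 3.
(2.241 + 0.674) / 0.2877 = 2.915 / 0.2877 = 10.132.
n = 10.132² + 3 = 102.66 + 3 = 105.7.
Round up.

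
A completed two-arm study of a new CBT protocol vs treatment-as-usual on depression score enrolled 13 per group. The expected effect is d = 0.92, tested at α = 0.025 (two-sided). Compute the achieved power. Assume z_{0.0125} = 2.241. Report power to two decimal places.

power ≈ 0.54

For two equal groups, power = Φ(d·√(n/2) − z_{α/2}).
d·√(n/2) = 0.92 × √(13/2) = 0.92 × 2.550 = 2.346.
z_β = 2.346 − 2.241 = 0.105.
Power = Φ(0.105) = 0.542.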